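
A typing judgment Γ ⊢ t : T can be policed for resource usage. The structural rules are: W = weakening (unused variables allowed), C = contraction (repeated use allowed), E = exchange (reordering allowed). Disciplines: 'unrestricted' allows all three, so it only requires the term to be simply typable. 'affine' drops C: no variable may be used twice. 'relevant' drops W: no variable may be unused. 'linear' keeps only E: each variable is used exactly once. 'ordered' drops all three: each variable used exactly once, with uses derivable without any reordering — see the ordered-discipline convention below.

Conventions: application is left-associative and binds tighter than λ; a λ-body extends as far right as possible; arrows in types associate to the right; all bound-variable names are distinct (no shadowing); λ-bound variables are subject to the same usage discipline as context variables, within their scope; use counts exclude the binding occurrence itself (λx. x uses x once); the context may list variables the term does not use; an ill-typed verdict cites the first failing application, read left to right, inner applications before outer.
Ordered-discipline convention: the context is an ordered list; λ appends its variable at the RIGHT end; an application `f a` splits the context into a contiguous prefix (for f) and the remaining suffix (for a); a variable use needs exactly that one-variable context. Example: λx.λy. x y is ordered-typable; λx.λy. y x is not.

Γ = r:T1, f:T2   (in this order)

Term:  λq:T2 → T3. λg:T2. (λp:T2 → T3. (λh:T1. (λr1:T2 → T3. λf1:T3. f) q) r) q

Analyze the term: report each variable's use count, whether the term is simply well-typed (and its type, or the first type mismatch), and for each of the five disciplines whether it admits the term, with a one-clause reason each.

variable uses: r ×1, f ×1, q [bound] ×2, g [bound] ×0, p [bound] ×0, h [bound] ×0, r1 [bound] ×0, f1 [bound] ×0
uses in reading order: f, q, r, q
typing: well-typed — term : (T2 → T3) → T2 → T3 → T2
ordered ✗ (uses contraction: q ×2; needs weakening: g, p, h, r1, f1 unused)
linear ✗ (uses contraction: q ×2; needs weakening: g, p, h, r1, f1 unused)
affine ✗ (uses contraction: q ×2)
relevant ✗ (needs weakening: g, p, h, r1, f1 unused)
unrestricted ✓ (simply typable at (T2 → T3) → T2 → T3 → T2; W, C, E all held)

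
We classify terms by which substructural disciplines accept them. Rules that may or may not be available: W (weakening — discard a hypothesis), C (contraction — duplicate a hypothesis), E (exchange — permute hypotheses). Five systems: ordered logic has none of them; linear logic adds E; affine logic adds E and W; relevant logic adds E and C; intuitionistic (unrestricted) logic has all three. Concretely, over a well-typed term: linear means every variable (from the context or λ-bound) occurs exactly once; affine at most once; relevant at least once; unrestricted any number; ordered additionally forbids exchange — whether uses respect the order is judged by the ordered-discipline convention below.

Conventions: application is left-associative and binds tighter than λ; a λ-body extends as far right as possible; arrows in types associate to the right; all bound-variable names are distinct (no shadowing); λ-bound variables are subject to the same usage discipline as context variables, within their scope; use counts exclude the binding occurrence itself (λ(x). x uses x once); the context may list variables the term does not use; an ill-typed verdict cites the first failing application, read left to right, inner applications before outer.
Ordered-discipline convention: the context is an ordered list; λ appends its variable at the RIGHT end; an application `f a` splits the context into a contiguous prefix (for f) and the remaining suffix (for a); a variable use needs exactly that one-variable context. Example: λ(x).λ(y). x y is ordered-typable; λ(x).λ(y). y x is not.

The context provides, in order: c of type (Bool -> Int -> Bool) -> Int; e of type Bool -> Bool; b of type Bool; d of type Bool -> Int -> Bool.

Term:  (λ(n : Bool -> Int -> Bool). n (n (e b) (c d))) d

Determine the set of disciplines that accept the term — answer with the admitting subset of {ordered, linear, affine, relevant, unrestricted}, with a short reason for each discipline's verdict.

admitted by: relevant, unrestricted
counts: c ×1, e ×1, b ×1, d ×2, n [bound] ×2
uses in reading order: n, n, e, b, c, d, d
typing: well-typed at Int -> Bool
ordered ✗ (repeated use of d ×2, n ×2)
linear ✗ (repeated use of d ×2, n ×2)
affine ✗ (repeated use of d ×2, n ×2)
relevant ✓ (at least one use each (c, e, b, d, n))
unrestricted ✓ (typability at Int -> Bool is all that's needed)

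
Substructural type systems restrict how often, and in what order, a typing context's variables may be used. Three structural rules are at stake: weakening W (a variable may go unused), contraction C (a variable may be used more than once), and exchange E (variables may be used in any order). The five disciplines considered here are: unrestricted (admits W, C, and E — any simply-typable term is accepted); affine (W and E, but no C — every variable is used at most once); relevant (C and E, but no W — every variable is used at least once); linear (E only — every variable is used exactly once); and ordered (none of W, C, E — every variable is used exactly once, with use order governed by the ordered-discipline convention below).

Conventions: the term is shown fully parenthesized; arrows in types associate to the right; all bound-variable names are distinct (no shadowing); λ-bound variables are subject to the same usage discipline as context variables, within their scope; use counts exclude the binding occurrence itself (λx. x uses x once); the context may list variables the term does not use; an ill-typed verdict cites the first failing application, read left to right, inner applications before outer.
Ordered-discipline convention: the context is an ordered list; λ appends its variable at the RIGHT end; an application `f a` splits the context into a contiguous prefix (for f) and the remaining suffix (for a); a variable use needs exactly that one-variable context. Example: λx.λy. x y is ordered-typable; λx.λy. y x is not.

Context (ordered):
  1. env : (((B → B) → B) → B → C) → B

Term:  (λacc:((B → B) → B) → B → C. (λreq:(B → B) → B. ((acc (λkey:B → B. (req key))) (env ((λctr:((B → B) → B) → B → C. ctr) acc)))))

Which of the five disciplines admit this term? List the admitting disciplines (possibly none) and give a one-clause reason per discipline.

admitted in: relevant, unrestricted
usage: env=1, acc (bound)=2, req (bound)=1, key (bound)=1, ctr (bound)=1
left-to-right use order: acc, req, key, env, ctr, acc
typing: ✓ — (((B → B) → B) → B → C) → ((B → B) → B) → C
ordered: ✗ — acc ×2 used more than once (contraction)
linear: ✗ — acc ×2 used more than once (contraction)
affine: ✗ — acc ×2 used more than once (contraction)
relevant: ✓ — at least one use each (env, acc, req, key, ctr)
unrestricted: ✓ — type-checks ((((B → B) → B) → B → C) → ((B → B) → B) → C) and nothing is barred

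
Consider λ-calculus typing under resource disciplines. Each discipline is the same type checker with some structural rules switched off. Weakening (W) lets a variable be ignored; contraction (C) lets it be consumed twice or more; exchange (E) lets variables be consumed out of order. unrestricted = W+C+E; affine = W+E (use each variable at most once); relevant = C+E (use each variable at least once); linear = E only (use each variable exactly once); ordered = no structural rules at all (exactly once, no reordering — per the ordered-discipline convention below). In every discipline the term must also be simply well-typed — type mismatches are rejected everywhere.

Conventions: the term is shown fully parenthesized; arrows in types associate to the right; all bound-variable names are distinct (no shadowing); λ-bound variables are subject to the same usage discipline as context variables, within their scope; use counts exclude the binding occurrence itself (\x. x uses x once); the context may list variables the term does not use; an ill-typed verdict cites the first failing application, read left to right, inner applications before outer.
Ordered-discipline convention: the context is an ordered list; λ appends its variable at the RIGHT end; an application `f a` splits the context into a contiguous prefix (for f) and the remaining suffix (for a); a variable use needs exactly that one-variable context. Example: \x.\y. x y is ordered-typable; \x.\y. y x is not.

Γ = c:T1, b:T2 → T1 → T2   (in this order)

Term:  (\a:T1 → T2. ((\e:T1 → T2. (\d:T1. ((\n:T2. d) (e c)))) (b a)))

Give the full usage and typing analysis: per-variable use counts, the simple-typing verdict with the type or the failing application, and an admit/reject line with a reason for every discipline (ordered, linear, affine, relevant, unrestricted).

use counts: c=1, b=1, a [bound]=1, e [bound]=1, d [bound]=1, n [bound]=0
uses in reading order: d, e, c, b, a
typing: ill-typed: an argument T1 → T2 mismatches the expected T2
ordered ✗ (not simply typable)
linear ✗ (fails simple typing)
affine ✗ (a type mismatch blocks all five)
relevant ✗ (the type mismatch rejects it)
unrestricted ✗ (not simply typable)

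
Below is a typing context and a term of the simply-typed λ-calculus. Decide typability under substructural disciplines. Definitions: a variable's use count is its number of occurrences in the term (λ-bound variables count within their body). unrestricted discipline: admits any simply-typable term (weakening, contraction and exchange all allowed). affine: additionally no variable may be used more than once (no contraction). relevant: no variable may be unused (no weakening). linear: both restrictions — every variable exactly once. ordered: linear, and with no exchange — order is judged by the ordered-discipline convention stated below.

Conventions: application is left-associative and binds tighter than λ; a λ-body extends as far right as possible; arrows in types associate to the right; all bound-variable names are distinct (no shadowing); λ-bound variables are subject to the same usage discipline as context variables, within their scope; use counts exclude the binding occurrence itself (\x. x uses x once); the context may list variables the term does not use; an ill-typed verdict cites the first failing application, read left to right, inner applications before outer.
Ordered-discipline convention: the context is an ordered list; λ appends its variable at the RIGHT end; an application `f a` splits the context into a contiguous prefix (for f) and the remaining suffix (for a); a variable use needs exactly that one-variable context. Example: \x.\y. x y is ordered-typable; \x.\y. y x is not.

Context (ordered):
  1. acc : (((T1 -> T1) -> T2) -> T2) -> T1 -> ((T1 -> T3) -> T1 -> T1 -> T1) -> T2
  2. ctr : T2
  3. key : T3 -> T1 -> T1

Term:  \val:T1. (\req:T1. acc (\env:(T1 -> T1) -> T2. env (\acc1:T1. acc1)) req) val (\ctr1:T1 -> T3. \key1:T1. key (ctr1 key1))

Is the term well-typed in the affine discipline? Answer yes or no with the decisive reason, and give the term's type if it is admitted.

yes — at most one use each (acc, ctr, key, val, req, env, acc1, ctr1, key1); term : T1 -> T2
counts: acc: 1×; ctr: 0×; key: 1×; val [bound]: 1×; req [bound]: 1×; env [bound]: 1×; acc1 [bound]: 1×; ctr1 [bound]: 1×; key1 [bound]: 1×
left-to-right use order: acc, env, acc1, req, val, key, ctr1, key1
typing: ✓ — T1 -> T2
per-discipline verdicts: ordered ✗; linear ✗; affine ✓; relevant ✗; unrestricted ✓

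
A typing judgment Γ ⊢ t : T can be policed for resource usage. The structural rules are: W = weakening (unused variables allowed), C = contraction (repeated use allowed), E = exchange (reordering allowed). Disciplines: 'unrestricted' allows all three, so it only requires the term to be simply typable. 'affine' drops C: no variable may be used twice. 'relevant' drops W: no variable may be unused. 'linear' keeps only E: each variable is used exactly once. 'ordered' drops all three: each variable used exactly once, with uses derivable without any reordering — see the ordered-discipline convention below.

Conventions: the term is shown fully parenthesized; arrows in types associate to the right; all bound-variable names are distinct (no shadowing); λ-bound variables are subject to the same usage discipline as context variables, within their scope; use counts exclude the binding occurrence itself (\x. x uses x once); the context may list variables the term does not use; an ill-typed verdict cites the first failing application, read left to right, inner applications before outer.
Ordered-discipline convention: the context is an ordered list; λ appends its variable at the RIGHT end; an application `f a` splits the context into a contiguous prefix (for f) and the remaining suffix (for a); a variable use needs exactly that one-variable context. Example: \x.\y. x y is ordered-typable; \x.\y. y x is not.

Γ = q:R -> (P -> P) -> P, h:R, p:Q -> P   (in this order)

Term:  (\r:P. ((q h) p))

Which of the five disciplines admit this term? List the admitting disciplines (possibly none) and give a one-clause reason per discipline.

admitted in: none
variable uses: q: 1; h: 1; p: 1; r (λ-bound): 0
uses in reading order: q, h, p
typing: ill-typed: a function awaiting P -> P gets Q -> P
ordered: ✗ — the type mismatch rejects it
linear: ✗ — not simply typable
affine: ✗ — fails simple typing
relevant: ✗ — a type mismatch blocks all five
unrestricted: ✗ — the type mismatch rejects it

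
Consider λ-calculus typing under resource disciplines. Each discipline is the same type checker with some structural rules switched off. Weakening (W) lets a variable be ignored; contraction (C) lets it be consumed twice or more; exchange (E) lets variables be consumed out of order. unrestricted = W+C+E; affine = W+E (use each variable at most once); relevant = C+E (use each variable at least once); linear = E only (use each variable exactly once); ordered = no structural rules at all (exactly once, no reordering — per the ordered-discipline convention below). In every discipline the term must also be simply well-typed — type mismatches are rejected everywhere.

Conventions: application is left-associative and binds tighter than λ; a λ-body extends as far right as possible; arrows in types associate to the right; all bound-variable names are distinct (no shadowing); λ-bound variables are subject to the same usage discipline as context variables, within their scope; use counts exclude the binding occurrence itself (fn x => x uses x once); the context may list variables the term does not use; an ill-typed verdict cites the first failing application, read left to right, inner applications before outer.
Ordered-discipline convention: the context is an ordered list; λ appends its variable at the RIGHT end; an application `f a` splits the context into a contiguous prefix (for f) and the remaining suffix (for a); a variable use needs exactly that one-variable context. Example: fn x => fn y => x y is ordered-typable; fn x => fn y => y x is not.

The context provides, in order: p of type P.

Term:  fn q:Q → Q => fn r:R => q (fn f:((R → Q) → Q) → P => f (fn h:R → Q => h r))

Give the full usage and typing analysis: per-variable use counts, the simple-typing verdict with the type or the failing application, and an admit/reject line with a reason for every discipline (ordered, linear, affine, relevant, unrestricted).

variable uses: p ×0, q (bound) ×1, r (bound) ×1, f (bound) ×1, h (bound) ×1
uses in reading order: q, f, h, r
typing: ill-typed: a function awaiting Q gets (((R → Q) → Q) → P) → P
ordered: ✗ — the type mismatch rejects it
linear: ✗ — not simply typable
affine: ✗ — fails simple typing
relevant: ✗ — a type mismatch blocks all five
unrestricted: ✗ — the type mismatch rejects it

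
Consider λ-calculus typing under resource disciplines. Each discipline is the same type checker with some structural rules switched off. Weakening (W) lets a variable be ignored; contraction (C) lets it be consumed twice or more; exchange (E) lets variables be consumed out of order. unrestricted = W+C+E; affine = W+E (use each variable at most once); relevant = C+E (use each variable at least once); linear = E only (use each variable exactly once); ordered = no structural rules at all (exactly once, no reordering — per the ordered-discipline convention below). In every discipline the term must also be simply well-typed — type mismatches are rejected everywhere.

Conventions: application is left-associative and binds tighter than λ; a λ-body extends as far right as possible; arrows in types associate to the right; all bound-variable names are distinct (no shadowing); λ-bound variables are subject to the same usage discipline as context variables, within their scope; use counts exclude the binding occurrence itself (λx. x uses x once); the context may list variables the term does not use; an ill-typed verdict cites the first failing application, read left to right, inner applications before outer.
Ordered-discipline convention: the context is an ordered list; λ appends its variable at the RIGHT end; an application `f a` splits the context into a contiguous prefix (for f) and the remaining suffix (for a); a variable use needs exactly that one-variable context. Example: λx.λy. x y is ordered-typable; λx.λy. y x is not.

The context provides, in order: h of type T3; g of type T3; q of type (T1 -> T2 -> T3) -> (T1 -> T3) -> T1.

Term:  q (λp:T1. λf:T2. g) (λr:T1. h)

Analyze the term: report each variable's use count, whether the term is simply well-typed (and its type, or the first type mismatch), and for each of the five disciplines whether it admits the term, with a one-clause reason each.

counts: h=1; g=1; q=1; p (bound)=0; f (bound)=0; r (bound)=0
uses in reading order: q, g, h
typing: well-typed — term : T1
ordered: ✗, needs weakening: p, f, r unused
linear: ✗, needs weakening: p, f, r unused
affine: ✓, none of h, g, q, p, f, r used more than once
relevant: ✗, needs weakening: p, f, r unused
unrestricted: ✓, well-typed at T1; no restrictions here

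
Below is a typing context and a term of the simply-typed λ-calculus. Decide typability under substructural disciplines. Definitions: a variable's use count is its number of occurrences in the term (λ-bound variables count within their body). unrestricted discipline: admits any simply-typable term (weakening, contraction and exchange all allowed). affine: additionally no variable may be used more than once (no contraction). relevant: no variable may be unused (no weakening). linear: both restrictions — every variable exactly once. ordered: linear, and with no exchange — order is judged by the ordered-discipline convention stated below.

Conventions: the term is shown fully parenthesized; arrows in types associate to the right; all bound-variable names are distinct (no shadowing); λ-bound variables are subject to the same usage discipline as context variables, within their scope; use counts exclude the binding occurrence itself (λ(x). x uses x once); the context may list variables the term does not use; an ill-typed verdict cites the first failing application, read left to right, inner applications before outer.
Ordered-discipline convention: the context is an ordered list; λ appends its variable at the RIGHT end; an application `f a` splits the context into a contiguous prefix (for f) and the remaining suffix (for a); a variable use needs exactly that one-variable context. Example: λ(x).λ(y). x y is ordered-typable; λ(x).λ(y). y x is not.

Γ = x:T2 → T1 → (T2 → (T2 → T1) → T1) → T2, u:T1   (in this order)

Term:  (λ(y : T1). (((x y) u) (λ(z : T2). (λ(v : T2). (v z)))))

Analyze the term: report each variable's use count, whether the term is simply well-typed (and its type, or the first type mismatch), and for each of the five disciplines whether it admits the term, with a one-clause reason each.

counts: x: 1; u: 1; y (λ-bound): 1; z (λ-bound): 1; v (λ-bound): 1
uses in reading order: x, y, u, v, z
typing: ill-typed: argument of type T1 where T2 is required
ordered: ✗ — the type mismatch rejects it
linear: ✗ — not simply typable
affine: ✗ — fails simple typing
relevant: ✗ — a type mismatch blocks all five
unrestricted: ✗ — the type mismatch rejects it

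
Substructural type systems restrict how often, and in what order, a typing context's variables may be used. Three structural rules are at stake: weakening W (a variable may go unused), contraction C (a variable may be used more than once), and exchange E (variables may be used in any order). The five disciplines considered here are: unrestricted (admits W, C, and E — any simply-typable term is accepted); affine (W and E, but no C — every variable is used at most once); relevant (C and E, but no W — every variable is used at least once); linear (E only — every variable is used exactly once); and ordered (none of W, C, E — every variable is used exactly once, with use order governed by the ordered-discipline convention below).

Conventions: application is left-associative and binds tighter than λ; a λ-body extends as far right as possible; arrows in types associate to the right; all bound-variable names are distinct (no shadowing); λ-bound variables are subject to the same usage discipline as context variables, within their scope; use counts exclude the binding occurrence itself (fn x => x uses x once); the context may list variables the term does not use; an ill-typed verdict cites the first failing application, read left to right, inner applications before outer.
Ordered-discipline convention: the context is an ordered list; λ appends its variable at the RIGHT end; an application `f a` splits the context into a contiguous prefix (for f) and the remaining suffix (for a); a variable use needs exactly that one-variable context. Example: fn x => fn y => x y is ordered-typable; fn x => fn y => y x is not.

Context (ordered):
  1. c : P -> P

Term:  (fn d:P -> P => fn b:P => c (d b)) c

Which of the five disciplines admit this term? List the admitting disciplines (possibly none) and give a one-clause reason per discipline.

accepted by: relevant, unrestricted
counts: c=2, d (λ-bound)=1, b (λ-bound)=1
left-to-right use order: c, d, b, c
typing: the term checks, with type P -> P
ordered: ✗ — needs contraction — c ×2
linear: ✗ — needs contraction — c ×2
affine: ✗ — needs contraction — c ×2
relevant: ✓ — c, d, b: all used, weakening unneeded
unrestricted: ✓ — type-checks (P -> P) and nothing is barred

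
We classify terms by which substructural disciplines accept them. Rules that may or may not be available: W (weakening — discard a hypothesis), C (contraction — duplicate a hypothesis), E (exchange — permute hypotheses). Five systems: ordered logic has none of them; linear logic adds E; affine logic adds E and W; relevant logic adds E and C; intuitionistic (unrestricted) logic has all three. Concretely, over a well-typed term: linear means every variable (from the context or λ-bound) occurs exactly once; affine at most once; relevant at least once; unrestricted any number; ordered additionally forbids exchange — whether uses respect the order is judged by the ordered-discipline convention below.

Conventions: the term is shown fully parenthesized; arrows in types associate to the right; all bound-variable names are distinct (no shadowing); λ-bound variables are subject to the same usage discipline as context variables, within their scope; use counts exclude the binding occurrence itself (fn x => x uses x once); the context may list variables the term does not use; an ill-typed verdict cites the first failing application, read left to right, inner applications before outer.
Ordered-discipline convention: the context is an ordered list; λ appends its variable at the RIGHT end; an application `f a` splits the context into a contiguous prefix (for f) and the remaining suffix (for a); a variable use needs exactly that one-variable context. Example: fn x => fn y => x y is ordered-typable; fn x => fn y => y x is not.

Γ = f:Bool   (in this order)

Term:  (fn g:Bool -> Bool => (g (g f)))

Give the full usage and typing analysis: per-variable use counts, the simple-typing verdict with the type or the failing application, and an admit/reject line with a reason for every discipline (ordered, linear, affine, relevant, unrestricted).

usage: f: 1, g (bound): 2
order of uses: g, g, f
typing: ✓ — (Bool -> Bool) -> Bool
ordered: ✗ — uses contraction: g ×2
linear: ✗ — uses contraction: g ×2
affine: ✗ — uses contraction: g ×2
relevant: ✓ — f, g: all used, weakening unneeded
unrestricted: ✓ — typability at (Bool -> Bool) -> Bool is all that's needed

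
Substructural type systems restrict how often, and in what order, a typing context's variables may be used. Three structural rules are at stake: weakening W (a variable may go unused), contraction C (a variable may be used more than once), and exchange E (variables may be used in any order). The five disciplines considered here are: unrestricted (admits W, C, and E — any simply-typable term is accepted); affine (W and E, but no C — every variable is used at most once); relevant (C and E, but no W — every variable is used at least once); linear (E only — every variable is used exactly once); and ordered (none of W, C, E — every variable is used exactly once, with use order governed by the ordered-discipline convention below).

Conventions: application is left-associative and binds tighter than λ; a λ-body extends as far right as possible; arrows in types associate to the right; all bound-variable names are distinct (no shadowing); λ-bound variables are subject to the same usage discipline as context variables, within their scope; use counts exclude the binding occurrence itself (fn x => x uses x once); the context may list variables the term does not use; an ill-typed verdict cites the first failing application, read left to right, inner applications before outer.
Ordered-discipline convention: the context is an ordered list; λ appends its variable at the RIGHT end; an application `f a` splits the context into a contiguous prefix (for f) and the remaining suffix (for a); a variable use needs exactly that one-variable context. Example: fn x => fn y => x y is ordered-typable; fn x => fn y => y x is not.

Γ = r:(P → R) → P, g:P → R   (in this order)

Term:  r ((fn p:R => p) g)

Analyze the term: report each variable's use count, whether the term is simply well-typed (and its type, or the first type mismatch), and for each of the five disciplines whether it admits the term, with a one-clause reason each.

usage: r ×1; g ×1; p (λ-bound) ×1
order of uses: r, p, g
typing: ill-typed: an argument P → R mismatches the expected R
ordered: ✗, the type mismatch rejects it
linear: ✗, not simply typable
affine: ✗, fails simple typing
relevant: ✗, a type mismatch blocks all five
unrestricted: ✗, the type mismatch rejects it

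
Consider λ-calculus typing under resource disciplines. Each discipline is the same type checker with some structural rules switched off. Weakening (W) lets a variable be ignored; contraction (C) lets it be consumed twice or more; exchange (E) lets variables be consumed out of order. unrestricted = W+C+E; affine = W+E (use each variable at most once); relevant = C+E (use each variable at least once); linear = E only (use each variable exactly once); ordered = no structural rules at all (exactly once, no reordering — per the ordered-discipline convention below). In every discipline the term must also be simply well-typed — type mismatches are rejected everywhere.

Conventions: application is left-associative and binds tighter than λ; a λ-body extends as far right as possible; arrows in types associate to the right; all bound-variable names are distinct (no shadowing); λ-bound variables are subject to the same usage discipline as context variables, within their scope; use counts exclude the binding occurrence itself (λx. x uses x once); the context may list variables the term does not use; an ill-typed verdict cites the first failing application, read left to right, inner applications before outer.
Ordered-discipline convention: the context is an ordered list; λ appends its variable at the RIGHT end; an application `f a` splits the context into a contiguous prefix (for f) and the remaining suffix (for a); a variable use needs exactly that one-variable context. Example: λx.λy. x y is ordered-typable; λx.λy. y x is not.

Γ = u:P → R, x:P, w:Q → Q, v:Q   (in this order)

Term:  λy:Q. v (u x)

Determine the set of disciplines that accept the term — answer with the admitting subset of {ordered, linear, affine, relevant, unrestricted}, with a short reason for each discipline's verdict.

accepted by: none
usage: u: 1×; x: 1×; w: 0×; v: 1×; y (bound): 0×
use order (left to right): v, u, x
typing: ill-typed: non-function type Q applied to an argument
ordered ✗ (not simply typable)
linear ✗ (fails simple typing)
affine ✗ (a type mismatch blocks all five)
relevant ✗ (the type mismatch rejects it)
unrestricted ✗ (not simply typable)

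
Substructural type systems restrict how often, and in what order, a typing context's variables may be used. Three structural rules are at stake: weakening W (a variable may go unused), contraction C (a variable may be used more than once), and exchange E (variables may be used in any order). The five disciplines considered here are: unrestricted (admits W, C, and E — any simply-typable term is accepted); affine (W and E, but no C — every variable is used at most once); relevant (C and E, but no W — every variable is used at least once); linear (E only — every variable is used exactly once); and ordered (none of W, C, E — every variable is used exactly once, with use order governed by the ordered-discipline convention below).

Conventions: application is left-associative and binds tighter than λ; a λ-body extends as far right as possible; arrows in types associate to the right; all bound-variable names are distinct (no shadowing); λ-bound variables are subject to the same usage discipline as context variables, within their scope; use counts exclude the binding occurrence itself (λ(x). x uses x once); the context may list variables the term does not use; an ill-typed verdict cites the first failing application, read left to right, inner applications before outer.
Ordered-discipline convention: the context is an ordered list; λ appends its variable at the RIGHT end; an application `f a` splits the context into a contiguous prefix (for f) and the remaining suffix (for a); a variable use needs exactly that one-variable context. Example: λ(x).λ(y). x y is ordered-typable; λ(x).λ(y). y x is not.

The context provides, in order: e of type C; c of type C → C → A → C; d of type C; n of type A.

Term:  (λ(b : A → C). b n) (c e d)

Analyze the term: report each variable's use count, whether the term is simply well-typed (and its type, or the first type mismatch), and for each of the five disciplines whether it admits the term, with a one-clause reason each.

usage: e=1, c=1, d=1, n=1, b (λ-bound)=1
order of uses: b, n, c, e, d
typing: well-typed at C
ordered: ✗, no ordered split (uses run b, n, c, e, d)
linear: ✓, single use per variable (e, c, d, n, b)
affine: ✓, no duplicate uses among e, c, d, n, b
relevant: ✓, none of e, c, d, n, b goes unused
unrestricted: ✓, well-typed at C; no restrictions here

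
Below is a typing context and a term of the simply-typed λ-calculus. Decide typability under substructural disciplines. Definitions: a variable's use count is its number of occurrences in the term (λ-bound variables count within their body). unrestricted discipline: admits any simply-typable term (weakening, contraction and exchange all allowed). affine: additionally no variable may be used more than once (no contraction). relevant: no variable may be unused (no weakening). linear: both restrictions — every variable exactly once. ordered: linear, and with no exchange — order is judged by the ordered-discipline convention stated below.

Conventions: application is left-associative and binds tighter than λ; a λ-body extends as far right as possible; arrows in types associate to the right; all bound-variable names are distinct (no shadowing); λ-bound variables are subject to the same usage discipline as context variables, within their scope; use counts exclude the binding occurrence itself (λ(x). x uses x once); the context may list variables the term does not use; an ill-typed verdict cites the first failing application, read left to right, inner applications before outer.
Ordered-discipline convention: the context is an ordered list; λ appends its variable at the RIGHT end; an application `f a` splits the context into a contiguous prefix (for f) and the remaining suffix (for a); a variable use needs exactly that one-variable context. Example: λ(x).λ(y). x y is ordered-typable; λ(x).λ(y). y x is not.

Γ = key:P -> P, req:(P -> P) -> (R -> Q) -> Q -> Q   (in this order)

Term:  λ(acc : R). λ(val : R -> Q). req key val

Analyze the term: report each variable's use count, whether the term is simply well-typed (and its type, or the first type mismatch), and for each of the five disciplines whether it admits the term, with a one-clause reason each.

counts: key: 1, req: 1, acc (λ-bound): 0, val (λ-bound): 1
use order (left to right): req, key, val
typing: well-typed at R -> (R -> Q) -> Q -> Q
ordered ✗ (acc left unused)
linear ✗ (acc left unused)
affine ✓ (no duplicate uses among key, req, acc, val)
relevant ✗ (acc left unused)
unrestricted ✓ (typability at R -> (R -> Q) -> Q -> Q is all that's needed)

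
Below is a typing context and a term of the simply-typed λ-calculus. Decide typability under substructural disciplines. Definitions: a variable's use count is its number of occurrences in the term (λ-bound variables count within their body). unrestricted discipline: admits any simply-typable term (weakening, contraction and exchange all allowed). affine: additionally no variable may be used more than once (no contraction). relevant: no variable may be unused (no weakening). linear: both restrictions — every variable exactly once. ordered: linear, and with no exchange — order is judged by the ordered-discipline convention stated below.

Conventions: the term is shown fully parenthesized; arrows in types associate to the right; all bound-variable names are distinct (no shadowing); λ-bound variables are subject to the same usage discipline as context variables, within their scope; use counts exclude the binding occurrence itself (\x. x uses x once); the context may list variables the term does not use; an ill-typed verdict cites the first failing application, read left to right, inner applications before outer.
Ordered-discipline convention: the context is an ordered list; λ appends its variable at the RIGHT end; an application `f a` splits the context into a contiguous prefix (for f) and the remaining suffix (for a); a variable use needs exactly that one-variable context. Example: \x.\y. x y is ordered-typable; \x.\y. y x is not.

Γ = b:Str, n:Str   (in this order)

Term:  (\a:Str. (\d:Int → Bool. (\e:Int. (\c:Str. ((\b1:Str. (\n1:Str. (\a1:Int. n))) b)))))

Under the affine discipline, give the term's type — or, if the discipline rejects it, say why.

term : Str → (Int → Bool) → Int → Str → Str → Int → Str
usage: b ×1, n ×1, a (λ-bound) ×0, d (λ-bound) ×0, e (λ-bound) ×0, c (λ-bound) ×0, b1 (λ-bound) ×0, n1 (λ-bound) ×0, a1 (λ-bound) ×0
uses in reading order: n, b
typing: well-typed at Str → (Int → Bool) → Int → Str → Str → Int → Str
across the five disciplines: ordered ✗ · linear ✗ · affine ✓ · relevant ✗ · unrestricted ✓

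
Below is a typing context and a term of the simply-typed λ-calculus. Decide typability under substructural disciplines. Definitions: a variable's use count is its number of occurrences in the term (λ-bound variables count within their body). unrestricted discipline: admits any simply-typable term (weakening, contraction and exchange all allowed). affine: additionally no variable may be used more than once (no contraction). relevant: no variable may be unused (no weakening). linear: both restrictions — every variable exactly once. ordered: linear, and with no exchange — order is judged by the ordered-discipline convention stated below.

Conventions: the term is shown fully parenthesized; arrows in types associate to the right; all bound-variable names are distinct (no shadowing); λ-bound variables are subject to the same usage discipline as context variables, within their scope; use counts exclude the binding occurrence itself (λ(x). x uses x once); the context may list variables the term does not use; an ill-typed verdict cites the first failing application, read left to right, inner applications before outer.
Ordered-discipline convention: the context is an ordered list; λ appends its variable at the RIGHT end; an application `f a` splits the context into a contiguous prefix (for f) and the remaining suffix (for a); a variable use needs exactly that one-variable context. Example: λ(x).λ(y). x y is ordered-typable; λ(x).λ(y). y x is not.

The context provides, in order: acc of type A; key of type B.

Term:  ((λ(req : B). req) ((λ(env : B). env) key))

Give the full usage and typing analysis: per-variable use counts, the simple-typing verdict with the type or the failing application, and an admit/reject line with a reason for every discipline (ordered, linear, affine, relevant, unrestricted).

variable uses: acc: 0×; key: 1×; req (λ-bound): 1×; env (λ-bound): 1×
order of uses: req, env, key
typing: well-typed at B
ordered: ✗ — needs weakening: acc unused
linear: ✗ — needs weakening: acc unused
affine: ✓ — at most one use each (acc, key, req, env)
relevant: ✗ — needs weakening: acc unused
unrestricted: ✓ — well-typed at B; no restrictions here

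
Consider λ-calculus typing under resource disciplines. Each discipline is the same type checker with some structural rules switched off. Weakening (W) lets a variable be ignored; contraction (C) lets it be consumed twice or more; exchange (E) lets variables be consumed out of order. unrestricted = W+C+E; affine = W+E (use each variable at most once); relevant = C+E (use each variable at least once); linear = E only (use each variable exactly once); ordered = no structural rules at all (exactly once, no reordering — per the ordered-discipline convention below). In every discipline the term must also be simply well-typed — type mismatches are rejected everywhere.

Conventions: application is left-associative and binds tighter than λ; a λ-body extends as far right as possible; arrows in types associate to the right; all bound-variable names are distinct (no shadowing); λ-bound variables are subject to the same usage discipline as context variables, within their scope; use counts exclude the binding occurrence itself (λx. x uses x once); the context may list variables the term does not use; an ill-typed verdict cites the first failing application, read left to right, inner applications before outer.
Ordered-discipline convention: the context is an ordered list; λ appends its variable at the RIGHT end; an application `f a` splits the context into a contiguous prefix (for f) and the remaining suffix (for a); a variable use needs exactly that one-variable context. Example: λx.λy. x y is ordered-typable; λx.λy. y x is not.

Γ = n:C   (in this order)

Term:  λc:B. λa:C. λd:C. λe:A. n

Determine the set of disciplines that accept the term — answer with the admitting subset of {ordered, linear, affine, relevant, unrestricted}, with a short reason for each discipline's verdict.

admitted in: affine, unrestricted
counts: n: 1; c (λ-bound): 0; a (λ-bound): 0; d (λ-bound): 0; e (λ-bound): 0
use order (left to right): n
typing: well-typed at B → C → C → A → C
ordered: ✗ — c, a, d, e left unused
linear: ✗ — c, a, d, e left unused
affine: ✓ — n, c, a, d, e: no repeats, contraction unneeded
relevant: ✗ — c, a, d, e left unused
unrestricted: ✓ — simply typable at B → C → C → A → C; W, C, E all held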